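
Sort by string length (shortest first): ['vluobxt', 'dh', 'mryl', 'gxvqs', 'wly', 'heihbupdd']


Compute lengths:
  'vluobxt' has length 7
  'dh' has length 2
  'mryl' has length 4
  'gxvqs' has length 5
  'wly' has length 3
  'heihbupdd' has length 9
Lengths in increasing order: 2 < 3 < 4 < 5 < 7 < 9
Listing the words in that order gives the answer.
Final answer: ['dh', 'wly', 'mryl', 'gxvqs', 'vluobxt', 'heihbupdd']


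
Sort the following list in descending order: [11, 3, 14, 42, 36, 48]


Original list: [11, 3, 14, 42, 36, 48]
Repeatedly take the largest remaining element:
  Remaining [11, 3, 14, 42, 36, 48] -> largest is 48
  Remaining [11, 3, 14, 42, 36] -> largest is 42
  Remaining [11, 3, 14, 36] -> largest is 36
  Remaining [11, 3, 14] -> largest is 14
  Remaining [11, 3] -> largest is 11
  Remaining [3] -> largest is 3
Collecting the picks in order gives the descending list.
Final answer: [48, 42, 36, 14, 11, 3]


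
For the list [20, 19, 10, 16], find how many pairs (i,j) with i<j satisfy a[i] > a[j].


For each element, count the later elements that are smaller than it:
  20 (index 0): smaller elements after it = [19, 10, 16] -> 3
  19 (index 1): smaller elements after it = [10, 16] -> 2
  10 (index 2): smaller elements after it = [] -> 0
Total inversions = 3 + 2 + 0 = 5
Final answer: 5


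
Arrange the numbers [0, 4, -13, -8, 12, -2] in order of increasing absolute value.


Compute absolute values:
  |0| = 0
  |4| = 4
  |-13| = 13
  |-8| = 8
  |12| = 12
  |-2| = 2
Absolute values in increasing order: 0 < 2 < 4 < 8 < 12 < 13
Listing the original numbers in that order gives the answer.
Final answer: [0, -2, 4, -8, 12, -13]


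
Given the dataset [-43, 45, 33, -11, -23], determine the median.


First, sort the list: [-43, -23, -11, 33, 45]
The list has 5 elements (odd count).
The middle index is 2 (0-based), and the element there is -11.
Final answer: -11


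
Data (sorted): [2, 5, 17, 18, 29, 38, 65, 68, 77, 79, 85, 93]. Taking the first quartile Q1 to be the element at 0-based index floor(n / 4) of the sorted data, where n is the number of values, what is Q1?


The list has n = 12 elements.
Q1 index = floor(12 / 4) = floor(3) = 3
Counting from index 0 in the sorted data, the element at index 3 is 18.
Final answer: 18


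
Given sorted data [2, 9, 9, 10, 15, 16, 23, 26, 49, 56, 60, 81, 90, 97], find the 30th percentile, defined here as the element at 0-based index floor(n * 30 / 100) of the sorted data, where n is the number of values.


The dataset has n = 14 elements.
Index = floor(14 * 30 / 100) = floor(420 / 100) = floor(4.2) = 4
Counting from index 0 in the sorted data, the element at index 4 is 15.
Final answer: 15


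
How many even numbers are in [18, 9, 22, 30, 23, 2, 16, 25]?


Check each element:
  18 is even
  9 is odd
  22 is even
  30 is even
  23 is odd
  2 is even
  16 is even
  25 is odd
Evens: [18, 22, 30, 2, 16]
Count of evens = 5
Final answer: 5


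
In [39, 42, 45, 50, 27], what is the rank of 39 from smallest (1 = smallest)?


Sort ascending: [27, 39, 42, 45, 50]
Find 39 in the sorted list.
39 is at position 2 (1-indexed).
Final answer: 2


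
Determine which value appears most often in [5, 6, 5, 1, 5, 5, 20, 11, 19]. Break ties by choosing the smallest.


Count the frequency of each value:
  1 appears 1 time(s)
  5 appears 4 time(s)
  6 appears 1 time(s)
  11 appears 1 time(s)
  19 appears 1 time(s)
  20 appears 1 time(s)
Maximum frequency is 4.
Only 5 reaches that frequency, so it is the mode.
Final answer: 5


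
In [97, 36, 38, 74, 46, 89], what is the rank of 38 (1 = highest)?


Sort descending: [97, 89, 74, 46, 38, 36]
Find 38 in the sorted list.
38 is at position 5.
Final answer: 5


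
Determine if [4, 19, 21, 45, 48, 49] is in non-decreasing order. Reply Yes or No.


Check consecutive pairs:
  4 <= 19? True
  19 <= 21? True
  21 <= 45? True
  45 <= 48? True
  48 <= 49? True
Every consecutive pair is in order, so the list is non-decreasing.
Final answer: Yes


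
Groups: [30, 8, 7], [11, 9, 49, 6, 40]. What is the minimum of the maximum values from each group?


Find max of each group:
  Group 1: [30, 8, 7] -> max = 30
  Group 2: [11, 9, 49, 6, 40] -> max = 49
Maxes: [30, 49]
Minimum of maxes = 30
Final answer: 30


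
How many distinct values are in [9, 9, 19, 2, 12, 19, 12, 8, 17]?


List all unique values:
Distinct values: [2, 8, 9, 12, 17, 19]
Count = 6
Final answer: 6


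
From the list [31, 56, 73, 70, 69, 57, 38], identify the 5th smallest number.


Sort ascending: [31, 38, 56, 57, 69, 70, 73]
The 5th element (1-indexed) is at index 4.
Value = 69
Final answer: 69


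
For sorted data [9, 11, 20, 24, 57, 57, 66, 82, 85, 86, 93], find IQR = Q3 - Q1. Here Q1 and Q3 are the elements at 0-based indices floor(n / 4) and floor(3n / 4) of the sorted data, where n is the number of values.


The data has n = 11 elements.
Q1 index = floor(11 / 4) = floor(2.75) = 2; Q3 index = floor(3 * 11 / 4) = floor(8.25) = 8
Q1 = element at index 2 = 20
Q3 = element at index 8 = 85
IQR = 85 - 20 = 65
Final answer: 65


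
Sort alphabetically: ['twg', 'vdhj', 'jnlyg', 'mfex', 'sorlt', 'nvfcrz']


Compare strings character by character (the first differing letter decides):
  'jnlyg' < 'mfex' since 'j' < 'm' at position 1
  'mfex' < 'nvfcrz' since 'm' < 'n' at position 1
  'nvfcrz' < 'sorlt' since 'n' < 's' at position 1
  'sorlt' < 'twg' since 's' < 't' at position 1
  'twg' < 'vdhj' since 't' < 'v' at position 1
Chaining these comparisons gives the alphabetical order.
Final answer: ['jnlyg', 'mfex', 'nvfcrz', 'sorlt', 'twg', 'vdhj']


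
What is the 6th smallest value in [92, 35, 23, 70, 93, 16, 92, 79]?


Sort ascending: [16, 23, 35, 70, 79, 92, 92, 93]
The 6th element (1-indexed) is at index 5.
Value = 92
Final answer: 92


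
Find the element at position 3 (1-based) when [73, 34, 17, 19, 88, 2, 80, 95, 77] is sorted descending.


Sort descending: [95, 88, 80, 77, 73, 34, 19, 17, 2]
The 3rd element (1-indexed) is at index 2.
Value = 80
Final answer: 80


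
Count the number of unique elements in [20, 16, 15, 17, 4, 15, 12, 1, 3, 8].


List all unique values:
Distinct values: [1, 3, 4, 8, 12, 15, 16, 17, 20]
Count = 9
Final answer: 9


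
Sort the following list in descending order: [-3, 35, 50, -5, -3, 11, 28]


Original list: [-3, 35, 50, -5, -3, 11, 28]
Repeatedly take the largest remaining element:
  Remaining [-3, 35, 50, -5, -3, 11, 28] -> largest is 50
  Remaining [-3, 35, -5, -3, 11, 28] -> largest is 35
  Remaining [-3, -5, -3, 11, 28] -> largest is 28
  Remaining [-3, -5, -3, 11] -> largest is 11
  Remaining [-3, -5, -3] -> largest is -3
  Remaining [-5, -3] -> largest is -3
  Remaining [-5] -> largest is -5
Collecting the picks in order gives the descending list.
Final answer: [50, 35, 28, 11, -3, -3, -5]


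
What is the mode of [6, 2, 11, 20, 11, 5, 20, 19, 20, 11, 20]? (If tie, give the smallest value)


Count the frequency of each value:
  2 appears 1 time(s)
  5 appears 1 time(s)
  6 appears 1 time(s)
  11 appears 3 time(s)
  19 appears 1 time(s)
  20 appears 4 time(s)
Maximum frequency is 4.
Only 20 reaches that frequency, so it is the mode.
Final answer: 20


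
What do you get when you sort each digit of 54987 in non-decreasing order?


The number 54987 has digits: 5, 4, 9, 8, 7
Sorted: 4, 5, 7, 8, 9
Joining the sorted digits gives the result.
Final answer: 45789


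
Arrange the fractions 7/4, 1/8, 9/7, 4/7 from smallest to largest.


Convert to decimal for comparison:
  7/4 = 1.75
  1/8 = 0.125
  9/7 = 1.2857
  4/7 = 0.5714
Decimals in increasing order: 0.125 < 0.5714 < 1.2857 < 1.75
Writing each back as its fraction gives the sorted order.
Final answer: 1/8, 4/7, 9/7, 7/4


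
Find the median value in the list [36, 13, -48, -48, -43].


First, sort the list: [-48, -48, -43, 13, 36]
The list has 5 elements (odd count).
The middle index is 2 (0-based), and the element there is -43.
Final answer: -43


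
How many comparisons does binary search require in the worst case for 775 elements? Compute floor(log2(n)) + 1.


Binary search halves the search space each step.
Maximum comparisons = floor(log2(775)) + 1
log2(775) = 9.5981
floor(log2(775)) = 9, so 9 + 1 = 10
Final answer: 10


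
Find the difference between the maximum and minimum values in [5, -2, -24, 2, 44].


Maximum value: 44
Minimum value: -24
Range = 44 - (-24) = 68
Final answer: 68


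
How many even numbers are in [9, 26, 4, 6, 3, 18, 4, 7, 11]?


Check each element:
  9 is odd
  26 is even
  4 is even
  6 is even
  3 is odd
  18 is even
  4 is even
  7 is odd
  11 is odd
Evens: [26, 4, 6, 18, 4]
Count of evens = 5
Final answer: 5


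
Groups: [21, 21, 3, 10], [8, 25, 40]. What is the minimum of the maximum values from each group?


Find max of each group:
  Group 1: [21, 21, 3, 10] -> max = 21
  Group 2: [8, 25, 40] -> max = 40
Maxes: [21, 40]
Minimum of maxes = 21
Final answer: 21


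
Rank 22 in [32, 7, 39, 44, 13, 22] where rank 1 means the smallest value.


Sort ascending: [7, 13, 22, 32, 39, 44]
Find 22 in the sorted list.
22 is at position 3 (1-indexed).
Final answer: 3


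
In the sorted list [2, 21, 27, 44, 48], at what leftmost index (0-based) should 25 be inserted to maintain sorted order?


List is sorted: [2, 21, 27, 44, 48]
We need the leftmost position where 25 can be inserted, i.e. the first index whose element is >= 25 (or the end of the list if none is).
Binary search with low=0, high=5 (0-based indices):
  low=0, high=5, mid=2: a[2]=27 >= 25, so high = 2
  low=0, high=2, mid=1: a[1]=21 < 25, so low = 2
Now low = high = 2, so the insertion index is 2.
Final answer: 2


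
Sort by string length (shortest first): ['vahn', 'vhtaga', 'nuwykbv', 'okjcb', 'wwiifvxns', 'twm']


Compute lengths:
  'vahn' has length 4
  'vhtaga' has length 6
  'nuwykbv' has length 7
  'okjcb' has length 5
  'wwiifvxns' has length 9
  'twm' has length 3
Lengths in increasing order: 3 < 4 < 5 < 6 < 7 < 9
Listing the words in that order gives the answer.
Final answer: ['twm', 'vahn', 'okjcb', 'vhtaga', 'nuwykbv', 'wwiifvxns']


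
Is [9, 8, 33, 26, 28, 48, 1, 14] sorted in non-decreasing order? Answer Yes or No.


Check consecutive pairs:
  9 <= 8? False
  8 <= 33? True
  33 <= 26? False
  26 <= 28? True
  28 <= 48? True
  48 <= 1? False
  1 <= 14? True
3 consecutive pair(s) are out of order, so the list is not sorted.
Final answer: No


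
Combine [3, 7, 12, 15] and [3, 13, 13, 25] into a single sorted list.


List A: [3, 7, 12, 15]
List B: [3, 13, 13, 25]
Repeatedly compare the front elements and take the smaller:
  3 vs 3 -> take 3
  7 vs 3 -> take 3
  7 vs 13 -> take 7
  12 vs 13 -> take 12
  15 vs 13 -> take 13
  15 vs 13 -> take 13
  15 vs 25 -> take 15
  A is exhausted; append the rest of B: [25]
Final answer: [3, 3, 7, 12, 13, 13, 15, 25]


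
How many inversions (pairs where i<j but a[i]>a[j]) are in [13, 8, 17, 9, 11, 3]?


For each element, count the later elements that are smaller than it:
  13 (index 0): smaller elements after it = [8, 9, 11, 3] -> 4
  8 (index 1): smaller elements after it = [3] -> 1
  17 (index 2): smaller elements after it = [9, 11, 3] -> 3
  9 (index 3): smaller elements after it = [3] -> 1
  11 (index 4): smaller elements after it = [3] -> 1
Total inversions = 4 + 1 + 3 + 1 + 1 = 10
Final answer: 10


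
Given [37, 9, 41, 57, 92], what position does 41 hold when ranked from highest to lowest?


Sort descending: [92, 57, 41, 37, 9]
Find 41 in the sorted list.
41 is at position 3.
Final answer: 3


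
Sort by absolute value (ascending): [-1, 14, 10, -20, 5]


Compute absolute values:
  |-1| = 1
  |14| = 14
  |10| = 10
  |-20| = 20
  |5| = 5
Absolute values in increasing order: 1 < 5 < 10 < 14 < 20
Listing the original numbers in that order gives the answer.
Final answer: [-1, 5, 10, 14, -20]


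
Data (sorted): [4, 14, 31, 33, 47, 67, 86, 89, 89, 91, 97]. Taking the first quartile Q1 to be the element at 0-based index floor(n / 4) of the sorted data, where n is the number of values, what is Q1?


The list has n = 11 elements.
Q1 index = floor(11 / 4) = floor(2.75) = 2
Counting from index 0 in the sorted data, the element at index 2 is 31.
Final answer: 31


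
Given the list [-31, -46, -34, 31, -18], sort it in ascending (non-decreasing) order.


Original list: [-31, -46, -34, 31, -18]
Repeatedly take the smallest remaining element:
  Remaining [-31, -46, -34, 31, -18] -> smallest is -46
  Remaining [-31, -34, 31, -18] -> smallest is -34
  Remaining [-31, 31, -18] -> smallest is -31
  Remaining [31, -18] -> smallest is -18
  Remaining [31] -> smallest is 31
Collecting the picks in order gives the sorted list.
Final answer: [-46, -34, -31, -18, 31]


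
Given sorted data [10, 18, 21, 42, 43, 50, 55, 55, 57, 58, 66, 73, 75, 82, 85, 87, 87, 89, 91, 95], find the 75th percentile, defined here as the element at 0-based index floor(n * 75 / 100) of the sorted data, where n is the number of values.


The dataset has n = 20 elements.
Index = floor(20 * 75 / 100) = floor(1500 / 100) = floor(15) = 15
Counting from index 0 in the sorted data, the element at index 15 is 87.
Final answer: 87


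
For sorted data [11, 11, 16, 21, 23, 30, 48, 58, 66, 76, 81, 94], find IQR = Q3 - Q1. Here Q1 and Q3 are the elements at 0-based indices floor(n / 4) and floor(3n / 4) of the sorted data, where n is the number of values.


The data has n = 12 elements.
Q1 index = floor(12 / 4) = floor(3) = 3; Q3 index = floor(3 * 12 / 4) = floor(9) = 9
Q1 = element at index 3 = 21
Q3 = element at index 9 = 76
IQR = 76 - 21 = 55
Final answer: 55


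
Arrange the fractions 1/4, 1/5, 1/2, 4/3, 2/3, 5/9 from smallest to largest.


Convert to decimal for comparison:
  1/4 = 0.25
  1/5 = 0.2
  1/2 = 0.5
  4/3 = 1.3333
  2/3 = 0.6667
  5/9 = 0.5556
Decimals in increasing order: 0.2 < 0.25 < 0.5 < 0.5556 < 0.6667 < 1.3333
Writing each back as its fraction gives the sorted order.
Final answer: 1/5, 1/4, 1/2, 5/9, 2/3, 4/3


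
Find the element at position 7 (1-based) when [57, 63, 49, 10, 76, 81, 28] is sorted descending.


Sort descending: [81, 76, 63, 57, 49, 28, 10]
The 7th element (1-indexed) is at index 6.
Value = 10
Final answer: 10


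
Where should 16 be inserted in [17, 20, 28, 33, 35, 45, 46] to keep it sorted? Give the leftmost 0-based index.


List is sorted: [17, 20, 28, 33, 35, 45, 46]
We need the leftmost position where 16 can be inserted, i.e. the first index whose element is >= 16 (or the end of the list if none is).
Binary search with low=0, high=7 (0-based indices):
  low=0, high=7, mid=3: a[3]=33 >= 16, so high = 3
  low=0, high=3, mid=1: a[1]=20 >= 16, so high = 1
  low=0, high=1, mid=0: a[0]=17 >= 16, so high = 0
Now low = high = 0, so the insertion index is 0.
Final answer: 0


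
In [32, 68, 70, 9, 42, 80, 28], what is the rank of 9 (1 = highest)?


Sort descending: [80, 70, 68, 42, 32, 28, 9]
Find 9 in the sorted list.
9 is at position 7.
Final answer: 7


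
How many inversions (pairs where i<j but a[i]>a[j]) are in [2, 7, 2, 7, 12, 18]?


For each element, count the later elements that are smaller than it:
  2 (index 0): smaller elements after it = [] -> 0
  7 (index 1): smaller elements after it = [2] -> 1
  2 (index 2): smaller elements after it = [] -> 0
  7 (index 3): smaller elements after it = [] -> 0
  12 (index 4): smaller elements after it = [] -> 0
Total inversions = 0 + 1 + 0 + 0 + 0 = 1
Final answer: 1


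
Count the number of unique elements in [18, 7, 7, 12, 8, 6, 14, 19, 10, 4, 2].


List all unique values:
Distinct values: [2, 4, 6, 7, 8, 10, 12, 14, 18, 19]
Count = 10
Final answer: 10


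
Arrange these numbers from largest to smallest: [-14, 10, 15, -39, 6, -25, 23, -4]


Original list: [-14, 10, 15, -39, 6, -25, 23, -4]
Repeatedly take the largest remaining element:
  Remaining [-14, 10, 15, -39, 6, -25, 23, -4] -> largest is 23
  Remaining [-14, 10, 15, -39, 6, -25, -4] -> largest is 15
  Remaining [-14, 10, -39, 6, -25, -4] -> largest is 10
  Remaining [-14, -39, 6, -25, -4] -> largest is 6
  Remaining [-14, -39, -25, -4] -> largest is -4
  Remaining [-14, -39, -25] -> largest is -14
  Remaining [-39, -25] -> largest is -25
  Remaining [-39] -> largest is -39
Collecting the picks in order gives the descending list.
Final answer: [23, 15, 10, 6, -4, -14, -25, -39]


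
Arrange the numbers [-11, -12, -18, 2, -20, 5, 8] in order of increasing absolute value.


Compute absolute values:
  |-11| = 11
  |-12| = 12
  |-18| = 18
  |2| = 2
  |-20| = 20
  |5| = 5
  |8| = 8
Absolute values in increasing order: 2 < 5 < 8 < 11 < 12 < 18 < 20
Listing the original numbers in that order gives the answer.
Final answer: [2, 5, 8, -11, -12, -18, -20]


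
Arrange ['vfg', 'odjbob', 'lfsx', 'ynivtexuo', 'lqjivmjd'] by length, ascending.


Compute lengths:
  'vfg' has length 3
  'odjbob' has length 6
  'lfsx' has length 4
  'ynivtexuo' has length 9
  'lqjivmjd' has length 8
Lengths in increasing order: 3 < 4 < 6 < 8 < 9
Listing the words in that order gives the answer.
Final answer: ['vfg', 'lfsx', 'odjbob', 'lqjivmjd', 'ynivtexuo']


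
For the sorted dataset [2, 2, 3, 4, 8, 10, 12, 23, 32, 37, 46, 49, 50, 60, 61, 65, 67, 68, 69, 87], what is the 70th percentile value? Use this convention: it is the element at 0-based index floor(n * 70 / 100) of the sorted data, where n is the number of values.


The dataset has n = 20 elements.
Index = floor(20 * 70 / 100) = floor(1400 / 100) = floor(14) = 14
Counting from index 0 in the sorted data, the element at index 14 is 61.
Final answer: 61


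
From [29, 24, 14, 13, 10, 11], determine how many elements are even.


Check each element:
  29 is odd
  24 is even
  14 is even
  13 is odd
  10 is even
  11 is odd
Evens: [24, 14, 10]
Count of evens = 3
Final answer: 3


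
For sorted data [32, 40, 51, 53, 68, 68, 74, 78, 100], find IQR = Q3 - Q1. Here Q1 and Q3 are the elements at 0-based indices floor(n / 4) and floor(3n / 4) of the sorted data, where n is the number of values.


The data has n = 9 elements.
Q1 index = floor(9 / 4) = floor(2.25) = 2; Q3 index = floor(3 * 9 / 4) = floor(6.75) = 6
Q1 = element at index 2 = 51
Q3 = element at index 6 = 74
IQR = 74 - 51 = 23
Final answer: 23


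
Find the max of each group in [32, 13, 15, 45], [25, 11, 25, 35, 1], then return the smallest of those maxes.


Find max of each group:
  Group 1: [32, 13, 15, 45] -> max = 45
  Group 2: [25, 11, 25, 35, 1] -> max = 35
Maxes: [45, 35]
Minimum of maxes = 35
Final answer: 35


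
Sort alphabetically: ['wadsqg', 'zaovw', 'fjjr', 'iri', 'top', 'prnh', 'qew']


Compare strings character by character (the first differing letter decides):
  'fjjr' < 'iri' since 'f' < 'i' at position 1
  'iri' < 'prnh' since 'i' < 'p' at position 1
  'prnh' < 'qew' since 'p' < 'q' at position 1
  'qew' < 'top' since 'q' < 't' at position 1
  'top' < 'wadsqg' since 't' < 'w' at position 1
  'wadsqg' < 'zaovw' since 'w' < 'z' at position 1
Chaining these comparisons gives the alphabetical order.
Final answer: ['fjjr', 'iri', 'prnh', 'qew', 'top', 'wadsqg', 'zaovw']


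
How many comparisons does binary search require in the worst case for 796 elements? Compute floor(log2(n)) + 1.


Binary search halves the search space each step.
Maximum comparisons = floor(log2(796)) + 1
log2(796) = 9.6366
floor(log2(796)) = 9, so 9 + 1 = 10
Final answer: 10


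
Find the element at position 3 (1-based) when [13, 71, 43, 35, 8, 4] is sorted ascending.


Sort ascending: [4, 8, 13, 35, 43, 71]
The 3rd element (1-indexed) is at index 2.
Value = 13
Final answer: 13


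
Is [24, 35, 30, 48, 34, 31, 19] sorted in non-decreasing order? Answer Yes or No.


Check consecutive pairs:
  24 <= 35? True
  35 <= 30? False
  30 <= 48? True
  48 <= 34? False
  34 <= 31? False
  31 <= 19? False
4 consecutive pair(s) are out of order, so the list is not sorted.
Final answer: No


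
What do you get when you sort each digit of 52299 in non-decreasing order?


The number 52299 has digits: 5, 2, 2, 9, 9
Sorted: 2, 2, 5, 9, 9
Joining the sorted digits gives the result.
Final answer: 22599


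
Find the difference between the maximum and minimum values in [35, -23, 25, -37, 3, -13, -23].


Maximum value: 35
Minimum value: -37
Range = 35 - (-37) = 72
Final answer: 72


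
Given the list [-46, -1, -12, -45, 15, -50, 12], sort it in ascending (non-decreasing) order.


Original list: [-46, -1, -12, -45, 15, -50, 12]
Repeatedly take the smallest remaining element:
  Remaining [-46, -1, -12, -45, 15, -50, 12] -> smallest is -50
  Remaining [-46, -1, -12, -45, 15, 12] -> smallest is -46
  Remaining [-1, -12, -45, 15, 12] -> smallest is -45
  Remaining [-1, -12, 15, 12] -> smallest is -12
  Remaining [-1, 15, 12] -> smallest is -1
  Remaining [15, 12] -> smallest is 12
  Remaining [15] -> smallest is 15
Collecting the picks in order gives the sorted list.
Final answer: [-50, -46, -45, -12, -1, 12, 15]


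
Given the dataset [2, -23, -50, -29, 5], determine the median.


First, sort the list: [-50, -29, -23, 2, 5]
The list has 5 elements (odd count).
The middle index is 2 (0-based), and the element there is -23.
Final answer: -23


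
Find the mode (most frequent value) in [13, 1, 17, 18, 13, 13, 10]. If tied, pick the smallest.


Count the frequency of each value:
  1 appears 1 time(s)
  10 appears 1 time(s)
  13 appears 3 time(s)
  17 appears 1 time(s)
  18 appears 1 time(s)
Maximum frequency is 3.
Only 13 reaches that frequency, so it is the mode.
Final answer: 13


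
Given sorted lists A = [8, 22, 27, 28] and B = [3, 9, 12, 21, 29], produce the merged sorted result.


List A: [8, 22, 27, 28]
List B: [3, 9, 12, 21, 29]
Repeatedly compare the front elements and take the smaller:
  8 vs 3 -> take 3
  8 vs 9 -> take 8
  22 vs 9 -> take 9
  22 vs 12 -> take 12
  22 vs 21 -> take 21
  22 vs 29 -> take 22
  27 vs 29 -> take 27
  28 vs 29 -> take 28
  A is exhausted; append the rest of B: [29]
Final answer: [3, 8, 9, 12, 21, 22, 27, 28, 29]


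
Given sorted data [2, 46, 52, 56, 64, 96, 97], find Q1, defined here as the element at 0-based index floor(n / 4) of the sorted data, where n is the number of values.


The list has n = 7 elements.
Q1 index = floor(7 / 4) = floor(1.75) = 1
Counting from index 0 in the sorted data, the element at index 1 is 46.
Final answer: 46


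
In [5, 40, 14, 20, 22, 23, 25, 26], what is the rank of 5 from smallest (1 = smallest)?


Sort ascending: [5, 14, 20, 22, 23, 25, 26, 40]
Find 5 in the sorted list.
5 is at position 1 (1-indexed).
Final answer: 1


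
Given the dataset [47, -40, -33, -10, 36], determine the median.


First, sort the list: [-40, -33, -10, 36, 47]
The list has 5 elements (odd count).
The middle index is 2 (0-based), and the element there is -10.
Final answer: -10


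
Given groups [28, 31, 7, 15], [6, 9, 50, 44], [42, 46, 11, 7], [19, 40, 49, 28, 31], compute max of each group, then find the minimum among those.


Find max of each group:
  Group 1: [28, 31, 7, 15] -> max = 31
  Group 2: [6, 9, 50, 44] -> max = 50
  Group 3: [42, 46, 11, 7] -> max = 46
  Group 4: [19, 40, 49, 28, 31] -> max = 49
Maxes: [31, 50, 46, 49]
Minimum of maxes = 31
Final answer: 31


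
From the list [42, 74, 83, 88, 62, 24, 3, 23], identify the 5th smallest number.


Sort ascending: [3, 23, 24, 42, 62, 74, 83, 88]
The 5th element (1-indexed) is at index 4.
Value = 62
Final answer: 62


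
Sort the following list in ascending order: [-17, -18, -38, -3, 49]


Original list: [-17, -18, -38, -3, 49]
Repeatedly take the smallest remaining element:
  Remaining [-17, -18, -38, -3, 49] -> smallest is -38
  Remaining [-17, -18, -3, 49] -> smallest is -18
  Remaining [-17, -3, 49] -> smallest is -17
  Remaining [-3, 49] -> smallest is -3
  Remaining [49] -> smallest is 49
Collecting the picks in order gives the sorted list.
Final answer: [-38, -18, -17, -3, 49]


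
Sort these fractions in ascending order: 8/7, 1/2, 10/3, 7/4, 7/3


Convert to decimal for comparison:
  8/7 = 1.1429
  1/2 = 0.5
  10/3 = 3.3333
  7/4 = 1.75
  7/3 = 2.3333
Decimals in increasing order: 0.5 < 1.1429 < 1.75 < 2.3333 < 3.3333
Writing each back as its fraction gives the sorted order.
Final answer: 1/2, 8/7, 7/4, 7/3, 10/3


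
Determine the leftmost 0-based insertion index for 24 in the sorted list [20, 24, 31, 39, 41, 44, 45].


List is sorted: [20, 24, 31, 39, 41, 44, 45]
We need the leftmost position where 24 can be inserted, i.e. the first index whose element is >= 24 (or the end of the list if none is).
Binary search with low=0, high=7 (0-based indices):
  low=0, high=7, mid=3: a[3]=39 >= 24, so high = 3
  low=0, high=3, mid=1: a[1]=24 >= 24, so high = 1
  low=0, high=1, mid=0: a[0]=20 < 24, so low = 1
Now low = high = 1, so the insertion index is 1.
Final answer: 1


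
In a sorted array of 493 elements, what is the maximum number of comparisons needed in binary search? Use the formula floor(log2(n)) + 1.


Binary search halves the search space each step.
Maximum comparisons = floor(log2(493)) + 1
log2(493) = 8.9454
floor(log2(493)) = 8, so 8 + 1 = 9
Final answer: 9


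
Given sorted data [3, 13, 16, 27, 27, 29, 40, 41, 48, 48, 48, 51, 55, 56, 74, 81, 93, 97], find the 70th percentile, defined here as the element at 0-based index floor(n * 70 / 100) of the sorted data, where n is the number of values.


The dataset has n = 18 elements.
Index = floor(18 * 70 / 100) = floor(1260 / 100) = floor(12.6) = 12
Counting from index 0 in the sorted data, the element at index 12 is 55.
Final answer: 55


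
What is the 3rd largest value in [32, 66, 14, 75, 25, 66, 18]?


Sort descending: [75, 66, 66, 32, 25, 18, 14]
The 3rd element (1-indexed) is at index 2.
Value = 66
Final answer: 66


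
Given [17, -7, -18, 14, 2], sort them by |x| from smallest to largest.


Compute absolute values:
  |17| = 17
  |-7| = 7
  |-18| = 18
  |14| = 14
  |2| = 2
Absolute values in increasing order: 2 < 7 < 14 < 17 < 18
Listing the original numbers in that order gives the answer.
Final answer: [2, -7, 14, 17, -18]


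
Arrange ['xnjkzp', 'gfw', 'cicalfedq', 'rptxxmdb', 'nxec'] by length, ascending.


Compute lengths:
  'xnjkzp' has length 6
  'gfw' has length 3
  'cicalfedq' has length 9
  'rptxxmdb' has length 8
  'nxec' has length 4
Lengths in increasing order: 3 < 4 < 6 < 8 < 9
Listing the words in that order gives the answer.
Final answer: ['gfw', 'nxec', 'xnjkzp', 'rptxxmdb', 'cicalfedq']


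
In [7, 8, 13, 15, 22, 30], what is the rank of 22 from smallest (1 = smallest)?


Sort ascending: [7, 8, 13, 15, 22, 30]
Find 22 in the sorted list.
22 is at position 5 (1-indexed).
Final answer: 5


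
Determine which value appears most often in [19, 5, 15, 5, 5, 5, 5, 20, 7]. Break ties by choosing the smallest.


Count the frequency of each value:
  5 appears 5 time(s)
  7 appears 1 time(s)
  15 appears 1 time(s)
  19 appears 1 time(s)
  20 appears 1 time(s)
Maximum frequency is 5.
Only 5 reaches that frequency, so it is the mode.
Final answer: 5


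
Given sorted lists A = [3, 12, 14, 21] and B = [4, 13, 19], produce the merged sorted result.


List A: [3, 12, 14, 21]
List B: [4, 13, 19]
Repeatedly compare the front elements and take the smaller:
  3 vs 4 -> take 3
  12 vs 4 -> take 4
  12 vs 13 -> take 12
  14 vs 13 -> take 13
  14 vs 19 -> take 14
  21 vs 19 -> take 19
  B is exhausted; append the rest of A: [21]
Final answer: [3, 4, 12, 13, 14, 19, 21]


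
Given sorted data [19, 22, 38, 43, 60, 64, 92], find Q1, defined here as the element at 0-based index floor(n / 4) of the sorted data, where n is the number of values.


The list has n = 7 elements.
Q1 index = floor(7 / 4) = floor(1.75) = 1
Counting from index 0 in the sorted data, the element at index 1 is 22.
Final answer: 22


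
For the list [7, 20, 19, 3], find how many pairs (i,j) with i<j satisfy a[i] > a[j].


For each element, count the later elements that are smaller than it:
  7 (index 0): smaller elements after it = [3] -> 1
  20 (index 1): smaller elements after it = [19, 3] -> 2
  19 (index 2): smaller elements after it = [3] -> 1
Total inversions = 1 + 2 + 1 = 4
Final answer: 4


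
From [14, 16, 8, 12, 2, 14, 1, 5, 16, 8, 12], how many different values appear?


List all unique values:
Distinct values: [1, 2, 5, 8, 12, 14, 16]
Count = 7
Final answer: 7


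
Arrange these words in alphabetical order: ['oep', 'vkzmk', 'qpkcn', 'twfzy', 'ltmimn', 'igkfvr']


Compare strings character by character (the first differing letter decides):
  'igkfvr' < 'ltmimn' since 'i' < 'l' at position 1
  'ltmimn' < 'oep' since 'l' < 'o' at position 1
  'oep' < 'qpkcn' since 'o' < 'q' at position 1
  'qpkcn' < 'twfzy' since 'q' < 't' at position 1
  'twfzy' < 'vkzmk' since 't' < 'v' at position 1
Chaining these comparisons gives the alphabetical order.
Final answer: ['igkfvr', 'ltmimn', 'oep', 'qpkcn', 'twfzy', 'vkzmk']


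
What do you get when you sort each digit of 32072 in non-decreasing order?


The number 32072 has digits: 3, 2, 0, 7, 2
Sorted: 0, 2, 2, 3, 7
Joining the sorted digits gives the result.
Final answer: 02237


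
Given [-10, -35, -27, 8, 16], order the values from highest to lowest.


Original list: [-10, -35, -27, 8, 16]
Repeatedly take the largest remaining element:
  Remaining [-10, -35, -27, 8, 16] -> largest is 16
  Remaining [-10, -35, -27, 8] -> largest is 8
  Remaining [-10, -35, -27] -> largest is -10
  Remaining [-35, -27] -> largest is -27
  Remaining [-35] -> largest is -35
Collecting the picks in order gives the descending list.
Final answer: [16, 8, -10, -27, -35]


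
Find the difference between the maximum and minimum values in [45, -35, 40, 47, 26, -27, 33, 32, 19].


Maximum value: 47
Minimum value: -35
Range = 47 - (-35) = 82
Final answer: 82


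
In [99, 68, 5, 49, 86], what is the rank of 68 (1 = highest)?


Sort descending: [99, 86, 68, 49, 5]
Find 68 in the sorted list.
68 is at position 3.
Final answer: 3


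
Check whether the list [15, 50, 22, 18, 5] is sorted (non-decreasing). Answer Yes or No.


Check consecutive pairs:
  15 <= 50? True
  50 <= 22? False
  22 <= 18? False
  18 <= 5? False
3 consecutive pair(s) are out of order, so the list is not sorted.
Final answer: No


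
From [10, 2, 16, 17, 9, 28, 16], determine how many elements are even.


Check each element:
  10 is even
  2 is even
  16 is even
  17 is odd
  9 is odd
  28 is even
  16 is even
Evens: [10, 2, 16, 28, 16]
Count of evens = 5
Final answer: 5


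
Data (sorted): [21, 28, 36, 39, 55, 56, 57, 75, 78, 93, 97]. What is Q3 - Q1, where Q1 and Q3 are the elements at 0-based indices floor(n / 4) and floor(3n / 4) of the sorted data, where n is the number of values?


The data has n = 11 elements.
Q1 index = floor(11 / 4) = floor(2.75) = 2; Q3 index = floor(3 * 11 / 4) = floor(8.25) = 8
Q1 = element at index 2 = 36
Q3 = element at index 8 = 78
IQR = 78 - 36 = 42
Final answer: 42


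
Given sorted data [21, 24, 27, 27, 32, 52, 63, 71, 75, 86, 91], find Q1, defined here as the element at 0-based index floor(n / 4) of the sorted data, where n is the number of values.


The list has n = 11 elements.
Q1 index = floor(11 / 4) = floor(2.75) = 2
Counting from index 0 in the sorted data, the element at index 2 is 27.
Final answer: 27


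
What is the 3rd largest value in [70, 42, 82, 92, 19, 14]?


Sort descending: [92, 82, 70, 42, 19, 14]
The 3rd element (1-indexed) is at index 2.
Value = 70
Final answer: 70


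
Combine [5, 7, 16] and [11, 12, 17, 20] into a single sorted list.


List A: [5, 7, 16]
List B: [11, 12, 17, 20]
Repeatedly compare the front elements and take the smaller:
  5 vs 11 -> take 5
  7 vs 11 -> take 7
  16 vs 11 -> take 11
  16 vs 12 -> take 12
  16 vs 17 -> take 16
  A is exhausted; append the rest of B: [17, 20]
Final answer: [5, 7, 11, 12, 16, 17, 20]


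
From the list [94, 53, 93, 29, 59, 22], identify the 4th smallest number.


Sort ascending: [22, 29, 53, 59, 93, 94]
The 4th element (1-indexed) is at index 3.
Value = 59
Final answer: 59


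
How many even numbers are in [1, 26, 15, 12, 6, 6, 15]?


Check each element:
  1 is odd
  26 is even
  15 is odd
  12 is even
  6 is even
  6 is even
  15 is odd
Evens: [26, 12, 6, 6]
Count of evens = 4
Final answer: 4


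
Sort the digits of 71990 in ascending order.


The number 71990 has digits: 7, 1, 9, 9, 0
Sorted: 0, 1, 7, 9, 9
Joining the sorted digits gives the result.
Final answer: 01799


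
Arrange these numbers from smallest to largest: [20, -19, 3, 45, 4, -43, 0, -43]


Original list: [20, -19, 3, 45, 4, -43, 0, -43]
Repeatedly take the smallest remaining element:
  Remaining [20, -19, 3, 45, 4, -43, 0, -43] -> smallest is -43
  Remaining [20, -19, 3, 45, 4, 0, -43] -> smallest is -43
  Remaining [20, -19, 3, 45, 4, 0] -> smallest is -19
  Remaining [20, 3, 45, 4, 0] -> smallest is 0
  Remaining [20, 3, 45, 4] -> smallest is 3
  Remaining [20, 45, 4] -> smallest is 4
  Remaining [20, 45] -> smallest is 20
  Remaining [45] -> smallest is 45
Collecting the picks in order gives the sorted list.
Final answer: [-43, -43, -19, 0, 3, 4, 20, 45]


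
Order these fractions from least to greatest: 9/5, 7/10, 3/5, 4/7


Convert to decimal for comparison:
  9/5 = 1.8
  7/10 = 0.7
  3/5 = 0.6
  4/7 = 0.5714
Decimals in increasing order: 0.5714 < 0.6 < 0.7 < 1.8
Writing each back as its fraction gives the sorted order.
Final answer: 4/7, 3/5, 7/10, 9/5


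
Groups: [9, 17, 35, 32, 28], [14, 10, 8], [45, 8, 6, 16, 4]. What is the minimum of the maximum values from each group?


Find max of each group:
  Group 1: [9, 17, 35, 32, 28] -> max = 35
  Group 2: [14, 10, 8] -> max = 14
  Group 3: [45, 8, 6, 16, 4] -> max = 45
Maxes: [35, 14, 45]
Minimum of maxes = 14
Final answer: 14


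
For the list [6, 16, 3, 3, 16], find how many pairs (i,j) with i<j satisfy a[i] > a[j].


For each element, count the later elements that are smaller than it:
  6 (index 0): smaller elements after it = [3, 3] -> 2
  16 (index 1): smaller elements after it = [3, 3] -> 2
  3 (index 2): smaller elements after it = [] -> 0
  3 (index 3): smaller elements after it = [] -> 0
Total inversions = 2 + 2 + 0 + 0 = 4
Final answer: 4


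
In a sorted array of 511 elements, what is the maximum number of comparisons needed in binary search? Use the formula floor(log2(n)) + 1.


Binary search halves the search space each step.
Maximum comparisons = floor(log2(511)) + 1
log2(511) = 8.9972
floor(log2(511)) = 8, so 8 + 1 = 9
Final answer: 9


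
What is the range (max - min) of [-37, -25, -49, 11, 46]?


Maximum value: 46
Minimum value: -49
Range = 46 - (-49) = 95
Final answer: 95


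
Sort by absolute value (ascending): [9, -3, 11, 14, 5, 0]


Compute absolute values:
  |9| = 9
  |-3| = 3
  |11| = 11
  |14| = 14
  |5| = 5
  |0| = 0
Absolute values in increasing order: 0 < 3 < 5 < 9 < 11 < 14
Listing the original numbers in that order gives the answer.
Final answer: [0, -3, 5, 9, 11, 14]


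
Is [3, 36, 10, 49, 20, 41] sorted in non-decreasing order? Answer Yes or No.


Check consecutive pairs:
  3 <= 36? True
  36 <= 10? False
  10 <= 49? True
  49 <= 20? False
  20 <= 41? True
2 consecutive pair(s) are out of order, so the list is not sorted.
Final answer: No


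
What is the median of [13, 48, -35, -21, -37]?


First, sort the list: [-37, -35, -21, 13, 48]
The list has 5 elements (odd count).
The middle index is 2 (0-based), and the element there is -21.
Final answer: -21


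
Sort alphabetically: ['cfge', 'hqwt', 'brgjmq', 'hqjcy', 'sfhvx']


Compare strings character by character (the first differing letter decides):
  'brgjmq' < 'cfge' since 'b' < 'c' at position 1
  'cfge' < 'hqjcy' since 'c' < 'h' at position 1
  'hqjcy' < 'hqwt' since 'j' < 'w' at position 3
  'hqwt' < 'sfhvx' since 'h' < 's' at position 1
Chaining these comparisons gives the alphabetical order.
Final answer: ['brgjmq', 'cfge', 'hqjcy', 'hqwt', 'sfhvx']


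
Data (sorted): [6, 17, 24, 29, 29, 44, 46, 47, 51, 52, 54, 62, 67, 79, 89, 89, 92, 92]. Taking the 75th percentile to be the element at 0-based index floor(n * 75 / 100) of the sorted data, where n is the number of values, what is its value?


The dataset has n = 18 elements.
Index = floor(18 * 75 / 100) = floor(1350 / 100) = floor(13.5) = 13
Counting from index 0 in the sorted data, the element at index 13 is 79.
Final answer: 79


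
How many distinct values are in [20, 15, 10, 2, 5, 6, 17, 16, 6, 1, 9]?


List all unique values:
Distinct values: [1, 2, 5, 6, 9, 10, 15, 16, 17, 20]
Count = 10
Final answer: 10


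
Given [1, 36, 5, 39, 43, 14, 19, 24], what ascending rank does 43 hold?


Sort ascending: [1, 5, 14, 19, 24, 36, 39, 43]
Find 43 in the sorted list.
43 is at position 8 (1-indexed).
Final answer: 8


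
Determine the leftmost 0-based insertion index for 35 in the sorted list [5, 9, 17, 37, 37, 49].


List is sorted: [5, 9, 17, 37, 37, 49]
We need the leftmost position where 35 can be inserted, i.e. the first index whose element is >= 35 (or the end of the list if none is).
Binary search with low=0, high=6 (0-based indices):
  low=0, high=6, mid=3: a[3]=37 >= 35, so high = 3
  low=0, high=3, mid=1: a[1]=9 < 35, so low = 2
  low=2, high=3, mid=2: a[2]=17 < 35, so low = 3
Now low = high = 3, so the insertion index is 3.
Final answer: 3


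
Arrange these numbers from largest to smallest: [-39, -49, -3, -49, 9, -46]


Original list: [-39, -49, -3, -49, 9, -46]
Repeatedly take the largest remaining element:
  Remaining [-39, -49, -3, -49, 9, -46] -> largest is 9
  Remaining [-39, -49, -3, -49, -46] -> largest is -3
  Remaining [-39, -49, -49, -46] -> largest is -39
  Remaining [-49, -49, -46] -> largest is -46
  Remaining [-49, -49] -> largest is -49
  Remaining [-49] -> largest is -49
Collecting the picks in order gives the descending list.
Final answer: [9, -3, -39, -46, -49, -49]


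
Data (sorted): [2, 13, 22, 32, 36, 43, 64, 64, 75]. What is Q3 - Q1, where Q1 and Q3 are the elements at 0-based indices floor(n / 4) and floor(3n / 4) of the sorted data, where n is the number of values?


The data has n = 9 elements.
Q1 index = floor(9 / 4) = floor(2.25) = 2; Q3 index = floor(3 * 9 / 4) = floor(6.75) = 6
Q1 = element at index 2 = 22
Q3 = element at index 6 = 64
IQR = 64 - 22 = 42
Final answer: 42


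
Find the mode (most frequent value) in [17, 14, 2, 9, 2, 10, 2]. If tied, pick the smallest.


Count the frequency of each value:
  2 appears 3 time(s)
  9 appears 1 time(s)
  10 appears 1 time(s)
  14 appears 1 time(s)
  17 appears 1 time(s)
Maximum frequency is 3.
Only 2 reaches that frequency, so it is the mode.
Final answer: 2


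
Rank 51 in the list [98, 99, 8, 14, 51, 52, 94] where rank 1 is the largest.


Sort descending: [99, 98, 94, 52, 51, 14, 8]
Find 51 in the sorted list.
51 is at position 5.
Final answer: 5


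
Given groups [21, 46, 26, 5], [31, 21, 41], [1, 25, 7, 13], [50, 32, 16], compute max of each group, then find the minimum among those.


Find max of each group:
  Group 1: [21, 46, 26, 5] -> max = 46
  Group 2: [31, 21, 41] -> max = 41
  Group 3: [1, 25, 7, 13] -> max = 25
  Group 4: [50, 32, 16] -> max = 50
Maxes: [46, 41, 25, 50]
Minimum of maxes = 25
Final answer: 25


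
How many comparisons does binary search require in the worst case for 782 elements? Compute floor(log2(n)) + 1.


Binary search halves the search space each step.
Maximum comparisons = floor(log2(782)) + 1
log2(782) = 9.611
floor(log2(782)) = 9, so 9 + 1 = 10
Final answer: 10


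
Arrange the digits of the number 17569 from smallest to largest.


The number 17569 has digits: 1, 7, 5, 6, 9
Sorted: 1, 5, 6, 7, 9
Joining the sorted digits gives the result.
Final answer: 15679


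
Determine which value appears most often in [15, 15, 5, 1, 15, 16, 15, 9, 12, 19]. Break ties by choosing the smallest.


Count the frequency of each value:
  1 appears 1 time(s)
  5 appears 1 time(s)
  9 appears 1 time(s)
  12 appears 1 time(s)
  15 appears 4 time(s)
  16 appears 1 time(s)
  19 appears 1 time(s)
Maximum frequency is 4.
Only 15 reaches that frequency, so it is the mode.
Final answer: 15
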